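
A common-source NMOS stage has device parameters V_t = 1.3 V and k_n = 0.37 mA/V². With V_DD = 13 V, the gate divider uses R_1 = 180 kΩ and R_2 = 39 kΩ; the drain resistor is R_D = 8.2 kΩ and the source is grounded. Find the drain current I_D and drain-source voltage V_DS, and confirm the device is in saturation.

V_G = V_DD·R_2/(R_1+R_2) = 13×39/219 = 2.32 V. With the source grounded, V_GS = V_G = 2.32 V.
Assume saturation: I_D = (k_n/2)(V_GS − V_t)² = (0.37/2)×(2.32 − 1.3)² = 0.185×1.02² = 0.191 mA.
V_DS = V_DD − I_D·R_D = 13 − 0.191×8.2 = 11.4 V.
Saturation requires V_DS ≥ V_GS − V_t = 1.02 V; 11.4 ≥ 1.02 ✓.

I_D ≈ 0.19 mA, V_DS ≈ 11 V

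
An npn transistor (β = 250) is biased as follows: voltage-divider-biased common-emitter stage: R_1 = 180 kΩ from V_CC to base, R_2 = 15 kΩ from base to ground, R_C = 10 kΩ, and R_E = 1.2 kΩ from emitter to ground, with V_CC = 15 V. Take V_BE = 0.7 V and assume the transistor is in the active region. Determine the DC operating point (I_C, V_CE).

I_C ≈ 0.36 mA, V_CE ≈ 11 V

Thevenize the base divider: V_Th = V_CC·R_2/(R_1+R_2) = 15×15/195 = 1.15 V, R_Th = R_1‖R_2 = 13.8 kΩ.
Base-emitter loop: V_Th = I_B·R_Th + V_BE + (β+1)I_B·R_E, so I_B = (1.15 − 0.7) / (13.8 + 251×1.2) = 0.00144 mA.
I_C = β·I_B = 250×0.00144 = 0.36 mA, and I_E = (β+1)I_B = 0.362 mA.
V_CE = V_CC − I_C·R_C − I_E·R_E = 15 − 0.36×10 − 0.362×1.2 = 11 V.
V_CE = 11 V > 0.2 V confirms active-region operation.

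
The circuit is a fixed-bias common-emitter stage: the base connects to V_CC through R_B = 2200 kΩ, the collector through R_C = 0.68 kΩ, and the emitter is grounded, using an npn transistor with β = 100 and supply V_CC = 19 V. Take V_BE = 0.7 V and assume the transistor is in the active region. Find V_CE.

V_CE ≈ 18 V

Base loop: V_CC = I_B·R_B + V_BE, so I_B = (19 − 0.7)/2200 kΩ = 0.00832 mA.
In the active region I_C = β·I_B = 100 × 0.00832 = 0.832 mA.
Collector loop: V_CE = V_CC − I_C·R_C = 19 − 0.832×0.68 = 18.4 V.
Since V_CE = 18.4 V > V_CE(sat) ≈ 0.2 V, the transistor is in the active region as assumed.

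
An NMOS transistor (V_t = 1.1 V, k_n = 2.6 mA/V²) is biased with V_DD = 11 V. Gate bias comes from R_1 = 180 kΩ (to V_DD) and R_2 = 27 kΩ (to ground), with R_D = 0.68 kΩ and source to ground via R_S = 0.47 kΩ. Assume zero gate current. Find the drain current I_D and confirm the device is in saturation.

V_G = V_DD·R_2/(R_1+R_2) = 11×27/207 = 1.43 V.
Assume saturation: I_D = (k_n/2)(V_GS − V_t)² with V_GS = V_G − I_D·R_S = 1.43 − 0.47·I_D.
Substituting gives 0.287·I_D² − 1.41·I_D + 0.146 = 0, with roots I_D = 0.106 or 4.8 mA.
The root I_D = 4.8 mA gives V_GS = -0.822 V ≤ V_t, so take I_D = 0.106 mA.
Then V_GS = 1.39 V and V_DS = V_DD − I_D(R_D+R_S) = 11 − 0.106×1.15 = 10.9 V.
Saturation requires V_DS ≥ V_GS − V_t = 0.285 V; 10.9 ≥ 0.285 ✓.

I_D ≈ 0.11 mA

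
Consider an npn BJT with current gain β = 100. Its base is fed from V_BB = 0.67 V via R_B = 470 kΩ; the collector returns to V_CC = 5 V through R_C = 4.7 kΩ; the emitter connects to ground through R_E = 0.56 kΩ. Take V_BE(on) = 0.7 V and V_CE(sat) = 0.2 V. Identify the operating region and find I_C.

cutoff; I_C ≈ 0

V_BB = 0.67 V ≤ V_BE(on) = 0.7 V, so the base-emitter junction is not forward biased.
The transistor is in cutoff: I_B = I_C = 0.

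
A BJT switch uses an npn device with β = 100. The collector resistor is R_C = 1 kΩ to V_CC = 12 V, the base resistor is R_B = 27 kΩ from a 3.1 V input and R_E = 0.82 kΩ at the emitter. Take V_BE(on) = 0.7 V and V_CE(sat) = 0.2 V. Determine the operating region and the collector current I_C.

Assume active. Base-emitter loop: I_B = (V_BB − V_BE)/(R_B + (β+1)R_E) = (3.1 − 0.7)/(27 + 101×0.82) = 0.0219 mA.
I_C = β·I_B = 100×0.0219 = 2.19 mA.
V_CE = V_CC − I_C·R_C − I_E·R_E = 12 − 2.19×1 − 2.21×0.82 = 8 V > V_CE(sat), so the active-region assumption holds.

active; I_C ≈ 2.2 mA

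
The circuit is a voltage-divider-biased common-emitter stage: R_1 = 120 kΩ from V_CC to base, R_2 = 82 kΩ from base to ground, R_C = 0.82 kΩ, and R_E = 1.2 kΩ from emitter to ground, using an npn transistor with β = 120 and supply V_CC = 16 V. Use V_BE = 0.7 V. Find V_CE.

V_CE ≈ 8.7 V

Thevenize the base divider: V_Th = V_CC·R_2/(R_1+R_2) = 16×82/202 = 6.5 V, R_Th = R_1‖R_2 = 48.7 kΩ.
Base-emitter loop: V_Th = I_B·R_Th + V_BE + (β+1)I_B·R_E, so I_B = (6.5 − 0.7) / (48.7 + 121×1.2) = 0.0299 mA.
I_C = β·I_B = 120×0.0299 = 3.59 mA, and I_E = (β+1)I_B = 3.62 mA.
V_CE = V_CC − I_C·R_C − I_E·R_E = 16 − 3.59×0.82 − 3.62×1.2 = 8.72 V.
V_CE = 8.72 V > 0.2 V confirms active-region operation.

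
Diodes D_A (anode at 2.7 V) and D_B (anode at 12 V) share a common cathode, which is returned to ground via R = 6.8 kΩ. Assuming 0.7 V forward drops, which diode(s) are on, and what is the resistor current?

Assume both conduct. Then node N would need to be at both 2.7−0.7 = 2 V and 12−0.7 = 11.3 V, which is impossible.
Assume only D_B conducts: V_N = 12 − 0.7 = 11.3 V, so I_R = 11.3/6.8 = 1.66 mA.
Check D_A: its anode-to-cathode voltage is 2.7 − 11.3 = -8.6 V < 0.7 V, so it is off. The assumption is consistent.

Only D_B conducts; I_R ≈ 1.7 mA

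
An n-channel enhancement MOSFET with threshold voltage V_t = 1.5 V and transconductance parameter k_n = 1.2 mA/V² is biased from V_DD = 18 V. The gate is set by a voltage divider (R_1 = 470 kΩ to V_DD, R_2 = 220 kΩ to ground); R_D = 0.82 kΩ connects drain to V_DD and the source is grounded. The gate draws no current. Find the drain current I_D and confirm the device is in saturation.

I_D ≈ 11 mA

V_G = V_DD·R_2/(R_1+R_2) = 18×220/690 = 5.74 V. With the source grounded, V_GS = V_G = 5.74 V.
Assume saturation: I_D = (k_n/2)(V_GS − V_t)² = (1.2/2)×(5.74 − 1.5)² = 0.6×4.24² = 10.8 mA.
V_DS = V_DD − I_D·R_D = 18 − 10.8×0.82 = 9.16 V.
Saturation requires V_DS ≥ V_GS − V_t = 4.24 V; 9.16 ≥ 4.24 ✓.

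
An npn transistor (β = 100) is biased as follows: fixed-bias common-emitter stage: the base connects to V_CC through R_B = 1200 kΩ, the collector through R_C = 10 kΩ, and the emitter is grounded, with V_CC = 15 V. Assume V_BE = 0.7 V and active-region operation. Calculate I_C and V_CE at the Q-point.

I_C ≈ 1.2 mA, V_CE ≈ 3.1 V

Base loop: V_CC = I_B·R_B + V_BE, so I_B = (15 − 0.7)/1200 kΩ = 0.0119 mA.
In the active region I_C = β·I_B = 100 × 0.0119 = 1.19 mA.
Collector loop: V_CE = V_CC − I_C·R_C = 15 − 1.19×10 = 3.08 V.
Since V_CE = 3.08 V > V_CE(sat) ≈ 0.2 V, the transistor is in the active region as assumed.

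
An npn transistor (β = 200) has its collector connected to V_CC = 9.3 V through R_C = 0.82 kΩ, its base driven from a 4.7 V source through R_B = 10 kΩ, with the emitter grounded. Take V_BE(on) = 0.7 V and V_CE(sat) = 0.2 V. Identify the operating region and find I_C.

saturation; I_C ≈ 11 mA

Assume active: I_B = (4.7 − 0.7)/10 = 0.4 mA, giving I_C = β·I_B = 80 mA.
But then V_CE = 9.3 − 80×0.82 = -56.3 V < V_CE(sat) = 0.2 V — impossible in the active region.
So the transistor is saturated. With V_CE = 0.2 V, I_C = (V_CC − 0.2)/R_C = 9.1/0.82 = 11.1 mA.
Check: β·I_B = 80 mA > I_C = 11.1 mA, confirming saturation.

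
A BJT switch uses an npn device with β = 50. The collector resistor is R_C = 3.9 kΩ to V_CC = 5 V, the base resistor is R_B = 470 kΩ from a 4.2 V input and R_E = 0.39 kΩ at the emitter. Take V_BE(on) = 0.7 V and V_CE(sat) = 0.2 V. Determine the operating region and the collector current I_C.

active; I_C ≈ 0.36 mA

Assume active. Base-emitter loop: I_B = (V_BB − V_BE)/(R_B + (β+1)R_E) = (4.2 − 0.7)/(470 + 51×0.39) = 0.00714 mA.
I_C = β·I_B = 50×0.00714 = 0.357 mA.
V_CE = V_CC − I_C·R_C − I_E·R_E = 5 − 0.357×3.9 − 0.364×0.39 = 3.46 V > V_CE(sat), so the active-region assumption holds.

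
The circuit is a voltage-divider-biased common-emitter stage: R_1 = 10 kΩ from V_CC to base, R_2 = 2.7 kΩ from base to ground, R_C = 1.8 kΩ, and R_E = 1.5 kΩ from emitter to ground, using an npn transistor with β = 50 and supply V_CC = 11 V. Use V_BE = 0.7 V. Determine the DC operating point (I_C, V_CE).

I_C ≈ 1 mA, V_CE ≈ 7.5 V

Thevenize the base divider: V_Th = V_CC·R_2/(R_1+R_2) = 11×2.7/12.7 = 2.34 V, R_Th = R_1‖R_2 = 2.13 kΩ.
Base-emitter loop: V_Th = I_B·R_Th + V_BE + (β+1)I_B·R_E, so I_B = (2.34 − 0.7) / (2.13 + 51×1.5) = 0.0208 mA.
I_C = β·I_B = 50×0.0208 = 1.04 mA, and I_E = (β+1)I_B = 1.06 mA.
V_CE = V_CC − I_C·R_C − I_E·R_E = 11 − 1.04×1.8 − 1.06×1.5 = 7.53 V.
V_CE = 7.53 V > 0.2 V confirms active-region operation.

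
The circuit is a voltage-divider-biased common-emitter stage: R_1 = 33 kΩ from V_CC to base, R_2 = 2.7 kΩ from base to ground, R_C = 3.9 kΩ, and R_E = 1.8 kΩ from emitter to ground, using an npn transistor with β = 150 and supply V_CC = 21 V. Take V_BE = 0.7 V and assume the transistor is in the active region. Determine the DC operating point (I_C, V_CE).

Thevenize the base divider: V_Th = V_CC·R_2/(R_1+R_2) = 21×2.7/35.7 = 1.59 V, R_Th = R_1‖R_2 = 2.5 kΩ.
Base-emitter loop: V_Th = I_B·R_Th + V_BE + (β+1)I_B·R_E, so I_B = (1.59 − 0.7) / (2.5 + 151×1.8) = 0.00324 mA.
I_C = β·I_B = 150×0.00324 = 0.486 mA, and I_E = (β+1)I_B = 0.489 mA.
V_CE = V_CC − I_C·R_C − I_E·R_E = 21 − 0.486×3.9 − 0.489×1.8 = 18.2 V.
V_CE = 18.2 V > 0.2 V confirms active-region operation.

I_C ≈ 0.49 mA, V_CE ≈ 18 V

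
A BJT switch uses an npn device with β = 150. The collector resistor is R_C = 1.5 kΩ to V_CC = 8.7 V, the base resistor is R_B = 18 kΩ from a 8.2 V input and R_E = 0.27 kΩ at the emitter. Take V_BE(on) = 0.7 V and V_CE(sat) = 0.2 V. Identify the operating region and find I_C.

saturation; I_C ≈ 4.8 mA

Assume active: I_B = (8.2 − 0.7)/(18 + 151×0.27) = 0.128 mA, I_C = β·I_B = 19.1 mA.
Then V_CE = 8.7 − 19.1×1.5 − 19.3×0.27 = -25.2 V < 0.2 V — the active assumption fails.
Re-solve with V_CE = 0.2 V. KCL at the emitter: V_E/R_E = (V_BB−0.7−V_E)/R_B + (V_CC−0.2−V_E)/R_C, giving V_E = 1.37 V.
I_C = (V_CC − 0.2 − V_E)/R_C = (8.5 − 1.37)/1.5 = 4.75 mA.
Check: I_B = (7.5 − 1.37)/18 = 0.34 mA, and β·I_B = 51 mA > I_C, confirming saturation.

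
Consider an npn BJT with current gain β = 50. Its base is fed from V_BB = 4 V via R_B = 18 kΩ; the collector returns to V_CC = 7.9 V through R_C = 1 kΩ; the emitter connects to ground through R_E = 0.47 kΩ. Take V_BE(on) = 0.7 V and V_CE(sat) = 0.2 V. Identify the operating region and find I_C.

active; I_C ≈ 3.9 mA

Assume active. Base-emitter loop: I_B = (V_BB − V_BE)/(R_B + (β+1)R_E) = (4 − 0.7)/(18 + 51×0.47) = 0.0786 mA.
I_C = β·I_B = 50×0.0786 = 3.93 mA.
V_CE = V_CC − I_C·R_C − I_E·R_E = 7.9 − 3.93×1 − 4.01×0.47 = 2.08 V > V_CE(sat), so the active-region assumption holds.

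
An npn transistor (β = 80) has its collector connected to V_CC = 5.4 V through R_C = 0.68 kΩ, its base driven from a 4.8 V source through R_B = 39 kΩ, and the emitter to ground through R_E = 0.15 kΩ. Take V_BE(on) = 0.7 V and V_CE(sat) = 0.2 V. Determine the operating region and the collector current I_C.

saturation; I_C ≈ 6.3 mA

Assume active: I_B = (4.8 − 0.7)/(39 + 81×0.15) = 0.0802 mA, I_C = β·I_B = 6.41 mA.
Then V_CE = 5.4 − 6.41×0.68 − 6.49×0.15 = 0.0656 V < 0.2 V — the active assumption fails.
Re-solve with V_CE = 0.2 V. KCL at the emitter: V_E/R_E = (V_BB−0.7−V_E)/R_B + (V_CC−0.2−V_E)/R_C, giving V_E = 0.95 V.
I_C = (V_CC − 0.2 − V_E)/R_C = (5.2 − 0.95)/0.68 = 6.25 mA.
Check: I_B = (4.1 − 0.95)/39 = 0.0808 mA, and β·I_B = 6.46 mA > I_C, confirming saturation.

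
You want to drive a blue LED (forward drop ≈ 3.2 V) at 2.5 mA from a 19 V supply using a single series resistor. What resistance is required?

The resistor drops V_S − V_D = 19 − 3.2 = 15.8 V at 2.5 mA.
R = 15.8 V / 2.5 mA = 6.32 kΩ.

R ≈ 6.3 kΩ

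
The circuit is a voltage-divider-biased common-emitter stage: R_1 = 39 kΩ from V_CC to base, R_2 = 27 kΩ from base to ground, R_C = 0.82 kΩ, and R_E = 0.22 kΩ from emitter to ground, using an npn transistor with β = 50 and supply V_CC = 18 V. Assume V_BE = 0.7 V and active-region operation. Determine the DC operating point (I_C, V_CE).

Thevenize the base divider: V_Th = V_CC·R_2/(R_1+R_2) = 18×27/66 = 7.36 V, R_Th = R_1‖R_2 = 16 kΩ.
Base-emitter loop: V_Th = I_B·R_Th + V_BE + (β+1)I_B·R_E, so I_B = (7.36 − 0.7) / (16 + 51×0.22) = 0.245 mA.
I_C = β·I_B = 50×0.245 = 12.3 mA, and I_E = (β+1)I_B = 12.5 mA.
V_CE = V_CC − I_C·R_C − I_E·R_E = 18 − 12.3×0.82 − 12.5×0.22 = 5.19 V.
V_CE = 5.19 V > 0.2 V confirms active-region operation.

I_C ≈ 12 mA, V_CE ≈ 5.2 V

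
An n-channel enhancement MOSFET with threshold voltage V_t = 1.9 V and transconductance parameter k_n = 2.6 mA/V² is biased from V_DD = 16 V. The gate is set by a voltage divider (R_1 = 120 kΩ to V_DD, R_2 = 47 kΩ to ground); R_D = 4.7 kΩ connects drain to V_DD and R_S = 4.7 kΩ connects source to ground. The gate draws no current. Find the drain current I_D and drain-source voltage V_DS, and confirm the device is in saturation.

I_D ≈ 0.43 mA, V_DS ≈ 12 V

V_G = V_DD·R_2/(R_1+R_2) = 16×47/167 = 4.5 V.
Assume saturation: I_D = (k_n/2)(V_GS − V_t)² with V_GS = V_G − I_D·R_S = 4.5 − 4.7·I_D.
Substituting gives 28.7·I_D² − 32.8·I_D + 8.81 = 0, with roots I_D = 0.431 or 0.711 mA.
The root I_D = 0.711 mA gives V_GS = 1.16 V ≤ V_t, so take I_D = 0.431 mA.
Then V_GS = 2.48 V and V_DS = V_DD − I_D(R_D+R_S) = 16 − 0.431×9.4 = 11.9 V.
Saturation requires V_DS ≥ V_GS − V_t = 0.576 V; 11.9 ≥ 0.576 ✓.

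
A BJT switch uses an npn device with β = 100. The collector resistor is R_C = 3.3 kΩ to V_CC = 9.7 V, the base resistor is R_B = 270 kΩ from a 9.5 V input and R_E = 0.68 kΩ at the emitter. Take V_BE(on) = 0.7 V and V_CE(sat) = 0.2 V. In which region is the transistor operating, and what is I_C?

Assume active: I_B = (9.5 − 0.7)/(270 + 101×0.68) = 0.026 mA, I_C = β·I_B = 2.6 mA.
Then V_CE = 9.7 − 2.6×3.3 − 2.62×0.68 = -0.659 V < 0.2 V — the active assumption fails.
Re-solve with V_CE = 0.2 V. KCL at the emitter: V_E/R_E = (V_BB−0.7−V_E)/R_B + (V_CC−0.2−V_E)/R_C, giving V_E = 1.64 V.
I_C = (V_CC − 0.2 − V_E)/R_C = (9.5 − 1.64)/3.3 = 2.38 mA.
Check: I_B = (8.8 − 1.64)/270 = 0.0265 mA, and β·I_B = 2.65 mA > I_C, confirming saturation.

saturation; I_C ≈ 2.4 mA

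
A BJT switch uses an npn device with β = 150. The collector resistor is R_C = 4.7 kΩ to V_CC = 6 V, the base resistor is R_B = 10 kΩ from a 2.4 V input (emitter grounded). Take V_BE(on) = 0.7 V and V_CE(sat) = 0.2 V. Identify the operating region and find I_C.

saturation; I_C ≈ 1.2 mA

Assume active: I_B = (2.4 − 0.7)/10 = 0.17 mA, giving I_C = β·I_B = 25.5 mA.
But then V_CE = 6 − 25.5×4.7 = -114 V < V_CE(sat) = 0.2 V — impossible in the active region.
So the transistor is saturated. With V_CE = 0.2 V, I_C = (V_CC − 0.2)/R_C = 5.8/4.7 = 1.23 mA.
Check: β·I_B = 25.5 mA > I_C = 1.23 mA, confirming saturation.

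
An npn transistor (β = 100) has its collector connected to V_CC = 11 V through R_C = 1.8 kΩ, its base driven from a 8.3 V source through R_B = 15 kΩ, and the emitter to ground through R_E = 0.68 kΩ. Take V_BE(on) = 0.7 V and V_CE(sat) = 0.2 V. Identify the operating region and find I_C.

saturation; I_C ≈ 4.3 mA

Assume active: I_B = (8.3 − 0.7)/(15 + 101×0.68) = 0.0908 mA, I_C = β·I_B = 9.08 mA.
Then V_CE = 11 − 9.08×1.8 − 9.17×0.68 = -11.6 V < 0.2 V — the active assumption fails.
Re-solve with V_CE = 0.2 V. KCL at the emitter: V_E/R_E = (V_BB−0.7−V_E)/R_B + (V_CC−0.2−V_E)/R_C, giving V_E = 3.11 V.
I_C = (V_CC − 0.2 − V_E)/R_C = (10.8 − 3.11)/1.8 = 4.27 mA.
Check: I_B = (7.6 − 3.11)/15 = 0.299 mA, and β·I_B = 29.9 mA > I_C, confirming saturation.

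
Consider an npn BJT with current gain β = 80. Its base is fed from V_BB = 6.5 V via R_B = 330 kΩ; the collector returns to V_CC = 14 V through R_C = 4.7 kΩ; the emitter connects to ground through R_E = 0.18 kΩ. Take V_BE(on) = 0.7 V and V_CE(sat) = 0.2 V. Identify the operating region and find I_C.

Assume active. Base-emitter loop: I_B = (V_BB − V_BE)/(R_B + (β+1)R_E) = (6.5 − 0.7)/(330 + 81×0.18) = 0.0168 mA.
I_C = β·I_B = 80×0.0168 = 1.35 mA.
V_CE = V_CC − I_C·R_C − I_E·R_E = 14 − 1.35×4.7 − 1.36×0.18 = 7.43 V > V_CE(sat), so the active-region assumption holds.

active; I_C ≈ 1.3 mA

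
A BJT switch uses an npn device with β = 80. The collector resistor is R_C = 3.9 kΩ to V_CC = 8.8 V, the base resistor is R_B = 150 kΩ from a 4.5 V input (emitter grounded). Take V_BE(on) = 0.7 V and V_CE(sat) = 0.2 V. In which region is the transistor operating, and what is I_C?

active; I_C ≈ 2 mA

Assume active. Base-emitter loop: I_B = (V_BB − V_BE)/R_B = (4.5 − 0.7)/150 = 0.0253 mA.
I_C = β·I_B = 80×0.0253 = 2.03 mA.
V_CE = V_CC − I_C·R_C = 8.8 − 2.03×3.9 = 0.896 V > V_CE(sat), so the active-region assumption holds.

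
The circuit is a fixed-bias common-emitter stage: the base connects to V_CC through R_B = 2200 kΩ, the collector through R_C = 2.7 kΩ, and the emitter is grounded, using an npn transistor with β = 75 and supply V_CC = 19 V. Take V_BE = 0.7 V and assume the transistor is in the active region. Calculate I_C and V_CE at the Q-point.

I_C ≈ 0.62 mA, V_CE ≈ 17 V

Base loop: V_CC = I_B·R_B + V_BE, so I_B = (19 − 0.7)/2200 kΩ = 0.00832 mA.
In the active region I_C = β·I_B = 75 × 0.00832 = 0.624 mA.
Collector loop: V_CE = V_CC − I_C·R_C = 19 − 0.624×2.7 = 17.3 V.
Since V_CE = 17.3 V > V_CE(sat) ≈ 0.2 V, the transistor is in the active region as assumed.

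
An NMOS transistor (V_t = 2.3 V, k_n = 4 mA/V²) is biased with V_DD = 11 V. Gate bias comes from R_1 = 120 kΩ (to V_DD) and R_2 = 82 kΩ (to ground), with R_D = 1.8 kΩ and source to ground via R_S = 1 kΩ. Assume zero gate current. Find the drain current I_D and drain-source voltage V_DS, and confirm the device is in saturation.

V_G = V_DD·R_2/(R_1+R_2) = 11×82/202 = 4.47 V.
Assume saturation: I_D = (k_n/2)(V_GS − V_t)² with V_GS = V_G − I_D·R_S = 4.47 − 1·I_D.
Substituting gives 2·I_D² − 9.66·I_D + 9.38 = 0, with roots I_D = 1.35 or 3.49 mA.
The root I_D = 3.49 mA gives V_GS = 0.98 V ≤ V_t, so take I_D = 1.35 mA.
Then V_GS = 3.12 V and V_DS = V_DD − I_D(R_D+R_S) = 11 − 1.35×2.8 = 7.23 V.
Saturation requires V_DS ≥ V_GS − V_t = 0.82 V; 7.23 ≥ 0.82 ✓.

I_D ≈ 1.3 mA, V_DS ≈ 7.2 V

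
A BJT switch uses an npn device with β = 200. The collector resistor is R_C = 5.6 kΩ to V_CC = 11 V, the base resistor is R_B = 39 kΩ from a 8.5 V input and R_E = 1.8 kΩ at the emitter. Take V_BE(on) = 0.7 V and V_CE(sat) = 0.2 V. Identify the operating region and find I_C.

Assume active: I_B = (8.5 − 0.7)/(39 + 201×1.8) = 0.0195 mA, I_C = β·I_B = 3.89 mA.
Then V_CE = 11 − 3.89×5.6 − 3.91×1.8 = -17.8 V < 0.2 V — the active assumption fails.
Re-solve with V_CE = 0.2 V. KCL at the emitter: V_E/R_E = (V_BB−0.7−V_E)/R_B + (V_CC−0.2−V_E)/R_C, giving V_E = 2.8 V.
I_C = (V_CC − 0.2 − V_E)/R_C = (10.8 − 2.8)/5.6 = 1.43 mA.
Check: I_B = (7.8 − 2.8)/39 = 0.128 mA, and β·I_B = 25.6 mA > I_C, confirming saturation.

saturation; I_C ≈ 1.4 mA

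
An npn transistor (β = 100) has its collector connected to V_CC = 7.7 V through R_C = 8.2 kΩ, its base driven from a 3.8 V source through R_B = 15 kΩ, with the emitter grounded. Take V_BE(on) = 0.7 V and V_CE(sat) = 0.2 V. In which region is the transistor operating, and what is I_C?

Assume active: I_B = (3.8 − 0.7)/15 = 0.207 mA, giving I_C = β·I_B = 20.7 mA.
But then V_CE = 7.7 − 20.7×8.2 = -162 V < V_CE(sat) = 0.2 V — impossible in the active region.
So the transistor is saturated. With V_CE = 0.2 V, I_C = (V_CC − 0.2)/R_C = 7.5/8.2 = 0.915 mA.
Check: β·I_B = 20.7 mA > I_C = 0.915 mA, confirming saturation.

saturation; I_C ≈ 0.91 mA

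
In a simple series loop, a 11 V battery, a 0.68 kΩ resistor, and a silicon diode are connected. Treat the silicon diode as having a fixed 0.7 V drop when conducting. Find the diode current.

I ≈ 15 mA

KVL around the loop: 11 = V_D + I·R = 0.7 + I × 0.68 kΩ.
So I = (11 − 0.7) / 0.68 kΩ = 10.3 / 0.68 = 15.1 mA.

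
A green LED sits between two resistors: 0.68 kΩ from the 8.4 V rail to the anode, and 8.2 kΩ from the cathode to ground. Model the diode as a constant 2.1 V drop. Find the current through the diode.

The two resistors are in series with the diode, so KVL gives 8.4 = I·0.68 + 2.1 + I·8.2.
I = (8.4 − 2.1) / (0.68 + 8.2) kΩ = 6.3 / 8.88 = 0.709 mA.

I ≈ 0.71 mA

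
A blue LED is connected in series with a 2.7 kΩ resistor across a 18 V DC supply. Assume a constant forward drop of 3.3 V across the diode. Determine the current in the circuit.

KVL around the loop: 18 = V_D + I·R = 3.3 + I × 2.7 kΩ.
So I = (18 − 3.3) / 2.7 kΩ = 14.7 / 2.7 = 5.44 mA.

I ≈ 5.4 mA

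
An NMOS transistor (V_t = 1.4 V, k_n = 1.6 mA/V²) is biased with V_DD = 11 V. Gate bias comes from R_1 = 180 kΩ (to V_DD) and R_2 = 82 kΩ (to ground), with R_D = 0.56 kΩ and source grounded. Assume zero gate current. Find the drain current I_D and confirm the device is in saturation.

V_G = V_DD·R_2/(R_1+R_2) = 11×82/262 = 3.44 V. With the source grounded, V_GS = V_G = 3.44 V.
Assume saturation: I_D = (k_n/2)(V_GS − V_t)² = (1.6/2)×(3.44 − 1.4)² = 0.8×2.04² = 3.34 mA.
V_DS = V_DD − I_D·R_D = 11 − 3.34×0.56 = 9.13 V.
Saturation requires V_DS ≥ V_GS − V_t = 2.04 V; 9.13 ≥ 2.04 ✓.

I_D ≈ 3.3 mA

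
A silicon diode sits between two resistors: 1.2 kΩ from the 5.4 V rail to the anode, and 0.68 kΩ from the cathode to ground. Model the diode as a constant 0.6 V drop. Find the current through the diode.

I ≈ 2.6 mA

The two resistors are in series with the diode, so KVL gives 5.4 = I·1.2 + 0.6 + I·0.68.
I = (5.4 − 0.6) / (1.2 + 0.68) kΩ = 4.8 / 1.88 = 2.55 mA.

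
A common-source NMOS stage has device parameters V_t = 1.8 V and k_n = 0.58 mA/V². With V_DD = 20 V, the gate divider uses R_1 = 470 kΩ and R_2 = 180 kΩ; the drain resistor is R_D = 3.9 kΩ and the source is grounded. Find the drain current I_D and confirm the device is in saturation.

V_G = V_DD·R_2/(R_1+R_2) = 20×180/650 = 5.54 V. With the source grounded, V_GS = V_G = 5.54 V.
Assume saturation: I_D = (k_n/2)(V_GS − V_t)² = (0.58/2)×(5.54 − 1.8)² = 0.29×3.74² = 4.05 mA.
V_DS = V_DD − I_D·R_D = 20 − 4.05×3.9 = 4.19 V.
Saturation requires V_DS ≥ V_GS − V_t = 3.74 V; 4.19 ≥ 3.74 ✓.

I_D ≈ 4.1 mA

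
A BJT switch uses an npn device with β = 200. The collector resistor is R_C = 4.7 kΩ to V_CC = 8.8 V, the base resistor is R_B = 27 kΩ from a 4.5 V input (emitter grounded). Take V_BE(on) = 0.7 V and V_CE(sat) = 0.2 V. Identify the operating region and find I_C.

Assume active: I_B = (4.5 − 0.7)/27 = 0.141 mA, giving I_C = β·I_B = 28.1 mA.
But then V_CE = 8.8 − 28.1×4.7 = -123 V < V_CE(sat) = 0.2 V — impossible in the active region.
So the transistor is saturated. With V_CE = 0.2 V, I_C = (V_CC − 0.2)/R_C = 8.6/4.7 = 1.83 mA.
Check: β·I_B = 28.1 mA > I_C = 1.83 mA, confirming saturation.

saturation; I_C ≈ 1.8 mA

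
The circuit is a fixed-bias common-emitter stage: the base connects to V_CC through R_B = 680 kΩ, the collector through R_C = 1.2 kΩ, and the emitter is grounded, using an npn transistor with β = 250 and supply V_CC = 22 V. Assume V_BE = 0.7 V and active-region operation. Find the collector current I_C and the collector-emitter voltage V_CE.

I_C ≈ 7.8 mA, V_CE ≈ 13 V

Base loop: V_CC = I_B·R_B + V_BE, so I_B = (22 − 0.7)/680 kΩ = 0.0313 mA.
In the active region I_C = β·I_B = 250 × 0.0313 = 7.83 mA.
Collector loop: V_CE = V_CC − I_C·R_C = 22 − 7.83×1.2 = 12.6 V.
Since V_CE = 12.6 V > V_CE(sat) ≈ 0.2 V, the transistor is in the active region as assumed.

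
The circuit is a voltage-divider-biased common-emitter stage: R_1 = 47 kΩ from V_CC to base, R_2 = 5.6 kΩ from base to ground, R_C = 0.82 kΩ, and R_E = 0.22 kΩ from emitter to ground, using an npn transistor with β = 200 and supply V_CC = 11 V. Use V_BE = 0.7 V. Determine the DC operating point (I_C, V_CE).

I_C ≈ 1.9 mA, V_CE ≈ 9 V

Thevenize the base divider: V_Th = V_CC·R_2/(R_1+R_2) = 11×5.6/52.6 = 1.17 V, R_Th = R_1‖R_2 = 5 kΩ.
Base-emitter loop: V_Th = I_B·R_Th + V_BE + (β+1)I_B·R_E, so I_B = (1.17 − 0.7) / (5 + 201×0.22) = 0.00957 mA.
I_C = β·I_B = 200×0.00957 = 1.91 mA, and I_E = (β+1)I_B = 1.92 mA.
V_CE = V_CC − I_C·R_C − I_E·R_E = 11 − 1.91×0.82 − 1.92×0.22 = 9.01 V.
V_CE = 9.01 V > 0.2 V confirms active-region operation.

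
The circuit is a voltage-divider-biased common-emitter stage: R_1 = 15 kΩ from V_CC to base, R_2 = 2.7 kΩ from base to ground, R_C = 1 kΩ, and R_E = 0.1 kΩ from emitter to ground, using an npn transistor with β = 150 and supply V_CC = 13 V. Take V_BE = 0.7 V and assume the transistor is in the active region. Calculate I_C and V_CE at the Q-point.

Thevenize the base divider: V_Th = V_CC·R_2/(R_1+R_2) = 13×2.7/17.7 = 1.98 V, R_Th = R_1‖R_2 = 2.29 kΩ.
Base-emitter loop: V_Th = I_B·R_Th + V_BE + (β+1)I_B·R_E, so I_B = (1.98 − 0.7) / (2.29 + 151×0.1) = 0.0738 mA.
I_C = β·I_B = 150×0.0738 = 11.1 mA, and I_E = (β+1)I_B = 11.1 mA.
V_CE = V_CC − I_C·R_C − I_E·R_E = 13 − 11.1×1 − 11.1×0.1 = 0.817 V.
V_CE = 0.817 V > 0.2 V confirms active-region operation.

I_C ≈ 11 mA, V_CE ≈ 0.82 V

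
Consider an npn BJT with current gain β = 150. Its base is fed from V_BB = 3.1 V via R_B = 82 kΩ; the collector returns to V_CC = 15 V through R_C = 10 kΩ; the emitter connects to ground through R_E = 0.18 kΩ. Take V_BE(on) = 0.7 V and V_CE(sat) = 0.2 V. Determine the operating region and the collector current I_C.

saturation; I_C ≈ 1.5 mA

Assume active: I_B = (3.1 − 0.7)/(82 + 151×0.18) = 0.022 mA, I_C = β·I_B = 3.3 mA.
Then V_CE = 15 − 3.3×10 − 3.32×0.18 = -18.6 V < 0.2 V — the active assumption fails.
Re-solve with V_CE = 0.2 V. KCL at the emitter: V_E/R_E = (V_BB−0.7−V_E)/R_B + (V_CC−0.2−V_E)/R_C, giving V_E = 0.266 V.
I_C = (V_CC − 0.2 − V_E)/R_C = (14.8 − 0.266)/10 = 1.45 mA.
Check: I_B = (2.4 − 0.266)/82 = 0.026 mA, and β·I_B = 3.9 mA > I_C, confirming saturation.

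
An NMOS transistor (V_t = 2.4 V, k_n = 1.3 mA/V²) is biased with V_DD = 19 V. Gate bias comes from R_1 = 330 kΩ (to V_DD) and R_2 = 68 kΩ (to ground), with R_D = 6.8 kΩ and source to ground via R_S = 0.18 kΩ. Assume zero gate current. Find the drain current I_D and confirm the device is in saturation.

I_D ≈ 0.39 mA

V_G = V_DD·R_2/(R_1+R_2) = 19×68/398 = 3.25 V.
Assume saturation: I_D = (k_n/2)(V_GS − V_t)² with V_GS = V_G − I_D·R_S = 3.25 − 0.18·I_D.
Substituting gives 0.0211·I_D² − 1.2·I_D + 0.465 = 0, with roots I_D = 0.391 or 56.5 mA.
The root I_D = 56.5 mA gives V_GS = -6.92 V ≤ V_t, so take I_D = 0.391 mA.
Then V_GS = 3.18 V and V_DS = V_DD − I_D(R_D+R_S) = 19 − 0.391×6.98 = 16.3 V.
Saturation requires V_DS ≥ V_GS − V_t = 0.776 V; 16.3 ≥ 0.776 ✓.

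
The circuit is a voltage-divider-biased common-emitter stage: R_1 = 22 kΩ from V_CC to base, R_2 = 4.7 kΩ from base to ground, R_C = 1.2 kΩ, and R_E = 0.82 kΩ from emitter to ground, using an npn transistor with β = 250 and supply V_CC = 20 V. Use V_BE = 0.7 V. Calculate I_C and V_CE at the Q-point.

Thevenize the base divider: V_Th = V_CC·R_2/(R_1+R_2) = 20×4.7/26.7 = 3.52 V, R_Th = R_1‖R_2 = 3.87 kΩ.
Base-emitter loop: V_Th = I_B·R_Th + V_BE + (β+1)I_B·R_E, so I_B = (3.52 − 0.7) / (3.87 + 251×0.82) = 0.0135 mA.
I_C = β·I_B = 250×0.0135 = 3.36 mA, and I_E = (β+1)I_B = 3.38 mA.
V_CE = V_CC − I_C·R_C − I_E·R_E = 20 − 3.36×1.2 − 3.38×0.82 = 13.2 V.
V_CE = 13.2 V > 0.2 V confirms active-region operation.

I_C ≈ 3.4 mA, V_CE ≈ 13 V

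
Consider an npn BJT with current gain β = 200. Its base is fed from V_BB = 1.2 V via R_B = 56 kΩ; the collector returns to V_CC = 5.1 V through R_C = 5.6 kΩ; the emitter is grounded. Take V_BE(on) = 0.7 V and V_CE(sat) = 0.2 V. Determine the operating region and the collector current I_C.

saturation; I_C ≈ 0.88 mA

Assume active: I_B = (1.2 − 0.7)/56 = 0.00893 mA, giving I_C = β·I_B = 1.79 mA.
But then V_CE = 5.1 − 1.79×5.6 = -4.9 V < V_CE(sat) = 0.2 V — impossible in the active region.
So the transistor is saturated. With V_CE = 0.2 V, I_C = (V_CC − 0.2)/R_C = 4.9/5.6 = 0.875 mA.
Check: β·I_B = 1.79 mA > I_C = 0.875 mA, confirming saturation.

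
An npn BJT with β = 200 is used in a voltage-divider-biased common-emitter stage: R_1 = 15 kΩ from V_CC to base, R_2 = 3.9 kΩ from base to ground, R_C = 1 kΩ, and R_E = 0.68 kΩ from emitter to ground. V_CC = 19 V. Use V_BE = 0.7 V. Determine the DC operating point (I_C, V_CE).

Thevenize the base divider: V_Th = V_CC·R_2/(R_1+R_2) = 19×3.9/18.9 = 3.92 V, R_Th = R_1‖R_2 = 3.1 kΩ.
Base-emitter loop: V_Th = I_B·R_Th + V_BE + (β+1)I_B·R_E, so I_B = (3.92 − 0.7) / (3.1 + 201×0.68) = 0.023 mA.
I_C = β·I_B = 200×0.023 = 4.61 mA, and I_E = (β+1)I_B = 4.63 mA.
V_CE = V_CC − I_C·R_C − I_E·R_E = 19 − 4.61×1 − 4.63×0.68 = 11.2 V.
V_CE = 11.2 V > 0.2 V confirms active-region operation.

I_C ≈ 4.6 mA, V_CE ≈ 11 V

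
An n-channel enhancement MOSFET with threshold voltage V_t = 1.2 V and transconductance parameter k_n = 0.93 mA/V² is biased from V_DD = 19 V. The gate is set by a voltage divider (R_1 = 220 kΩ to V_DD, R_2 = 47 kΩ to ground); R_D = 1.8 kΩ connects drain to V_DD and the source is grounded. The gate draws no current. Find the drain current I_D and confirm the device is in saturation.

V_G = V_DD·R_2/(R_1+R_2) = 19×47/267 = 3.34 V. With the source grounded, V_GS = V_G = 3.34 V.
Assume saturation: I_D = (k_n/2)(V_GS − V_t)² = (0.93/2)×(3.34 − 1.2)² = 0.465×2.14² = 2.14 mA.
V_DS = V_DD − I_D·R_D = 19 − 2.14×1.8 = 15.2 V.
Saturation requires V_DS ≥ V_GS − V_t = 2.14 V; 15.2 ≥ 2.14 ✓.

I_D ≈ 2.1 mA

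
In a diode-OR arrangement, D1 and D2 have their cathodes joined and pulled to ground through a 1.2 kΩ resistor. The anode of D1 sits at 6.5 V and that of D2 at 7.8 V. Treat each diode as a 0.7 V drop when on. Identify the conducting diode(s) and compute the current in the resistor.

Assume both conduct. Then node N would need to be at both 6.5−0.7 = 5.8 V and 7.8−0.7 = 7.1 V, which is impossible.
Assume only D2 conducts: V_N = 7.8 − 0.7 = 7.1 V, so I_R = 7.1/1.2 = 5.92 mA.
Check D1: its anode-to-cathode voltage is 6.5 − 7.1 = -0.6 V < 0.7 V, so it is off. The assumption is consistent.

Only D2 conducts; I_R ≈ 5.9 mA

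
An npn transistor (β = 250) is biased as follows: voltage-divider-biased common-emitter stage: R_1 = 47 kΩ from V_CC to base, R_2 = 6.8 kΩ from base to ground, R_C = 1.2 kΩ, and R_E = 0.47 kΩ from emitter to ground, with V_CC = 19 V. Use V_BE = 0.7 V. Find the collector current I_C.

I_C ≈ 3.4 mA

Thevenize the base divider: V_Th = V_CC·R_2/(R_1+R_2) = 19×6.8/53.8 = 2.4 V, R_Th = R_1‖R_2 = 5.94 kΩ.
Base-emitter loop: V_Th = I_B·R_Th + V_BE + (β+1)I_B·R_E, so I_B = (2.4 − 0.7) / (5.94 + 251×0.47) = 0.0137 mA.
I_C = β·I_B = 250×0.0137 = 3.43 mA, and I_E = (β+1)I_B = 3.45 mA.
V_CE = V_CC − I_C·R_C − I_E·R_E = 19 − 3.43×1.2 − 3.45×0.47 = 13.3 V.
V_CE = 13.3 V > 0.2 V confirms active-region operation.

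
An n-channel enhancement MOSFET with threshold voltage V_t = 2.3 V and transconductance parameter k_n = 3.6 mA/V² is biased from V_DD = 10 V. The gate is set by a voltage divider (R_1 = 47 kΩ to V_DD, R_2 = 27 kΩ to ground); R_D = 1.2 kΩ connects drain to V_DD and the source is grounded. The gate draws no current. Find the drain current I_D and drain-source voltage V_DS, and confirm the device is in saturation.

V_G = V_DD·R_2/(R_1+R_2) = 10×27/74 = 3.65 V. With the source grounded, V_GS = V_G = 3.65 V.
Assume saturation: I_D = (k_n/2)(V_GS − V_t)² = (3.6/2)×(3.65 − 2.3)² = 1.8×1.35² = 3.27 mA.
V_DS = V_DD − I_D·R_D = 10 − 3.27×1.2 = 6.07 V.
Saturation requires V_DS ≥ V_GS − V_t = 1.35 V; 6.07 ≥ 1.35 ✓.

I_D ≈ 3.3 mA, V_DS ≈ 6.1 V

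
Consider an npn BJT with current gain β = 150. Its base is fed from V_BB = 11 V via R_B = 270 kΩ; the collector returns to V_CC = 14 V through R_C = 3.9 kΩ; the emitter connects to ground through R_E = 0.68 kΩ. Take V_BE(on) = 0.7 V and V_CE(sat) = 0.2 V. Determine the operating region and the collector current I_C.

Assume active: I_B = (11 − 0.7)/(270 + 151×0.68) = 0.0276 mA, I_C = β·I_B = 4.15 mA.
Then V_CE = 14 − 4.15×3.9 − 4.17×0.68 = -5.01 V < 0.2 V — the active assumption fails.
Re-solve with V_CE = 0.2 V. KCL at the emitter: V_E/R_E = (V_BB−0.7−V_E)/R_B + (V_CC−0.2−V_E)/R_C, giving V_E = 2.07 V.
I_C = (V_CC − 0.2 − V_E)/R_C = (13.8 − 2.07)/3.9 = 3.01 mA.
Check: I_B = (10.3 − 2.07)/270 = 0.0305 mA, and β·I_B = 4.57 mA > I_C, confirming saturation.

saturation; I_C ≈ 3 mA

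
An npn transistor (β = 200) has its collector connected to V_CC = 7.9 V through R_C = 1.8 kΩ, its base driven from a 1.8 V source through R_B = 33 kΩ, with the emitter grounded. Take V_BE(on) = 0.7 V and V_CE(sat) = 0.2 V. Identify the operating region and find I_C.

saturation; I_C ≈ 4.3 mA

Assume active: I_B = (1.8 − 0.7)/33 = 0.0333 mA, giving I_C = β·I_B = 6.67 mA.
But then V_CE = 7.9 − 6.67×1.8 = -4.1 V < V_CE(sat) = 0.2 V — impossible in the active region.
So the transistor is saturated. With V_CE = 0.2 V, I_C = (V_CC − 0.2)/R_C = 7.7/1.8 = 4.28 mA.
Check: β·I_B = 6.67 mA > I_C = 4.28 mA, confirming saturation.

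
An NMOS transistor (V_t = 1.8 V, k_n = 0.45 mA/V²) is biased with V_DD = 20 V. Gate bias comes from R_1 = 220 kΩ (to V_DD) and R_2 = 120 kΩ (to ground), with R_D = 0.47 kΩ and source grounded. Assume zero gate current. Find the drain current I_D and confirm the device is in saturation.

I_D ≈ 6.2 mA

V_G = V_DD·R_2/(R_1+R_2) = 20×120/340 = 7.06 V. With the source grounded, V_GS = V_G = 7.06 V.
Assume saturation: I_D = (k_n/2)(V_GS − V_t)² = (0.45/2)×(7.06 − 1.8)² = 0.225×5.26² = 6.22 mA.
V_DS = V_DD − I_D·R_D = 20 − 6.22×0.47 = 17.1 V.
Saturation requires V_DS ≥ V_GS − V_t = 5.26 V; 17.1 ≥ 5.26 ✓.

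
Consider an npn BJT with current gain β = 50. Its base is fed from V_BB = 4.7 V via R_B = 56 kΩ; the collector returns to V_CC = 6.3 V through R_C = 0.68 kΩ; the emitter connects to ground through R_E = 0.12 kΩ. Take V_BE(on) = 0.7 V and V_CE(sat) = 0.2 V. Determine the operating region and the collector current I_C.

active; I_C ≈ 3.2 mA

Assume active. Base-emitter loop: I_B = (V_BB − V_BE)/(R_B + (β+1)R_E) = (4.7 − 0.7)/(56 + 51×0.12) = 0.0644 mA.
I_C = β·I_B = 50×0.0644 = 3.22 mA.
V_CE = V_CC − I_C·R_C − I_E·R_E = 6.3 − 3.22×0.68 − 3.28×0.12 = 3.72 V > V_CE(sat), so the active-region assumption holds.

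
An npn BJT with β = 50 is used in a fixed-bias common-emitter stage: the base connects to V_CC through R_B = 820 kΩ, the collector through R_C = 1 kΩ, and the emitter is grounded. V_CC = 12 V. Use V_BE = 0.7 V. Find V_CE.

Base loop: V_CC = I_B·R_B + V_BE, so I_B = (12 − 0.7)/820 kΩ = 0.0138 mA.
In the active region I_C = β·I_B = 50 × 0.0138 = 0.689 mA.
Collector loop: V_CE = V_CC − I_C·R_C = 12 − 0.689×1 = 11.3 V.
Since V_CE = 11.3 V > V_CE(sat) ≈ 0.2 V, the transistor is in the active region as assumed.

V_CE ≈ 11 V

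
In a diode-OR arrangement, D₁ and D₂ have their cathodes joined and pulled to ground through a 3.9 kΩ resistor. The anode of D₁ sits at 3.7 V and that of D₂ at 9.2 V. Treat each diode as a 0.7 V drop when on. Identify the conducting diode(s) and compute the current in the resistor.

Assume both conduct. Then node N would need to be at both 3.7−0.7 = 3 V and 9.2−0.7 = 8.5 V, which is impossible.
Assume only D₂ conducts: V_N = 9.2 − 0.7 = 8.5 V, so I_R = 8.5/3.9 = 2.18 mA.
Check D₁: its anode-to-cathode voltage is 3.7 − 8.5 = -4.8 V < 0.7 V, so it is off. The assumption is consistent.

Only D₂ conducts; I_R ≈ 2.2 mA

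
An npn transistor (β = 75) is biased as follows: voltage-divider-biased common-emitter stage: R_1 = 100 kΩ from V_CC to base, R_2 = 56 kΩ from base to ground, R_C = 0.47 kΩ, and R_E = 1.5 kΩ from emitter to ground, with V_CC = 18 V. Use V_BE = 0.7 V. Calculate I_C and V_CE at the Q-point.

Thevenize the base divider: V_Th = V_CC·R_2/(R_1+R_2) = 18×56/156 = 6.46 V, R_Th = R_1‖R_2 = 35.9 kΩ.
Base-emitter loop: V_Th = I_B·R_Th + V_BE + (β+1)I_B·R_E, so I_B = (6.46 − 0.7) / (35.9 + 76×1.5) = 0.0384 mA.
I_C = β·I_B = 75×0.0384 = 2.88 mA, and I_E = (β+1)I_B = 2.92 mA.
V_CE = V_CC − I_C·R_C − I_E·R_E = 18 − 2.88×0.47 − 2.92×1.5 = 12.3 V.
V_CE = 12.3 V > 0.2 V confirms active-region operation.

I_C ≈ 2.9 mA, V_CE ≈ 12 V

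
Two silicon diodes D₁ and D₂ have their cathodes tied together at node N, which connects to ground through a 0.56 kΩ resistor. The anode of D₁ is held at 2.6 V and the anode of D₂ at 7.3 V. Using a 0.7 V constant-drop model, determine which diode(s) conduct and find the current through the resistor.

Only D₂ conducts; I_R ≈ 12 mA

Assume both conduct. Then node N would need to be at both 2.6−0.7 = 1.9 V and 7.3−0.7 = 6.6 V, which is impossible.
Assume only D₂ conducts: V_N = 7.3 − 0.7 = 6.6 V, so I_R = 6.6/0.56 = 11.8 mA.
Check D₁: its anode-to-cathode voltage is 2.6 − 6.6 = -4 V < 0.7 V, so it is off. The assumption is consistent.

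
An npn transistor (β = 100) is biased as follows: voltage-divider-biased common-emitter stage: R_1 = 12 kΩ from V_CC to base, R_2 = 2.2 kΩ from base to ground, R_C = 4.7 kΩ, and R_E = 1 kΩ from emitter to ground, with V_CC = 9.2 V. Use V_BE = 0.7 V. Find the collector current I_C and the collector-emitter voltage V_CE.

I_C ≈ 0.71 mA, V_CE ≈ 5.2 V

Thevenize the base divider: V_Th = V_CC·R_2/(R_1+R_2) = 9.2×2.2/14.2 = 1.43 V, R_Th = R_1‖R_2 = 1.86 kΩ.
Base-emitter loop: V_Th = I_B·R_Th + V_BE + (β+1)I_B·R_E, so I_B = (1.43 − 0.7) / (1.86 + 101×1) = 0.00705 mA.
I_C = β·I_B = 100×0.00705 = 0.705 mA, and I_E = (β+1)I_B = 0.712 mA.
V_CE = V_CC − I_C·R_C − I_E·R_E = 9.2 − 0.705×4.7 − 0.712×1 = 5.17 V.
V_CE = 5.17 V > 0.2 V confirms active-region operation.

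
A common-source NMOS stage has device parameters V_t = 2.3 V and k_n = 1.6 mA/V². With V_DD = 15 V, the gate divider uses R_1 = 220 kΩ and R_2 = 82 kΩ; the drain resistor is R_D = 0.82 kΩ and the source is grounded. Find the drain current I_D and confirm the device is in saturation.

V_G = V_DD·R_2/(R_1+R_2) = 15×82/302 = 4.07 V. With the source grounded, V_GS = V_G = 4.07 V.
Assume saturation: I_D = (k_n/2)(V_GS − V_t)² = (1.6/2)×(4.07 − 2.3)² = 0.8×1.77² = 2.51 mA.
V_DS = V_DD − I_D·R_D = 15 − 2.51×0.82 = 12.9 V.
Saturation requires V_DS ≥ V_GS − V_t = 1.77 V; 12.9 ≥ 1.77 ✓.

I_D ≈ 2.5 mA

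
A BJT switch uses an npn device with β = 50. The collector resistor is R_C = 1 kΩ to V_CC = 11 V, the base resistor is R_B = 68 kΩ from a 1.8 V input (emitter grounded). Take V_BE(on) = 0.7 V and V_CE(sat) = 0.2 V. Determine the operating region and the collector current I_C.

Assume active. Base-emitter loop: I_B = (V_BB − V_BE)/R_B = (1.8 − 0.7)/68 = 0.0162 mA.
I_C = β·I_B = 50×0.0162 = 0.809 mA.
V_CE = V_CC − I_C·R_C = 11 − 0.809×1 = 10.2 V > V_CE(sat), so the active-region assumption holds.

active; I_C ≈ 0.81 mA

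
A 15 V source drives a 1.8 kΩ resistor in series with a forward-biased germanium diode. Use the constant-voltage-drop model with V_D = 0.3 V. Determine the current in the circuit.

KVL around the loop: 15 = V_D + I·R = 0.3 + I × 1.8 kΩ.
So I = (15 − 0.3) / 1.8 kΩ = 14.7 / 1.8 = 8.17 mA.

I ≈ 8.2 mA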